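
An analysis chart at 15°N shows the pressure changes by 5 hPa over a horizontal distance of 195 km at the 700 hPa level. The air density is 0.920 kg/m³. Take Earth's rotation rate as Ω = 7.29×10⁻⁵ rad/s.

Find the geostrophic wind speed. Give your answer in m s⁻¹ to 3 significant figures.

Coriolis parameter at 15°N:
f = 2Ω sin φ = 2 × 7.29×10⁻⁵ × sin 15° = 3.77×10⁻⁵ s⁻¹
Pressure gradient: |∂P/∂n| = 500 Pa / 195000 m = 2.56×10⁻³ Pa/m
Geostrophic balance (pressure-gradient force = Coriolis force):
V_g = (1/(fρ)) |∂P/∂n| = 2.56×10⁻³ / (3.77×10⁻⁵ × 0.920) = 73.9 m/s

73.9 m s⁻¹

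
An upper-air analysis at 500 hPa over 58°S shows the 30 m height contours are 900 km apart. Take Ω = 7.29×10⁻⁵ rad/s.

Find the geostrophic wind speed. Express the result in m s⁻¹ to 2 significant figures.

2.6 m s⁻¹

Coriolis parameter at 58°S:
f = 2Ω sin φ = 2 × 7.29×10⁻⁵ × sin 58° = 1.24×10⁻⁴ s⁻¹
Height gradient: |∂Z/∂n| = 30 m / 900000 m = 3.33×10⁻⁵
On a pressure surface, geostrophic balance gives V_g = (g/f)|∂Z/∂n|:
V_g = 9.81 × 3.33×10⁻⁵ / 1.24×10⁻⁴ = 2.64 m/s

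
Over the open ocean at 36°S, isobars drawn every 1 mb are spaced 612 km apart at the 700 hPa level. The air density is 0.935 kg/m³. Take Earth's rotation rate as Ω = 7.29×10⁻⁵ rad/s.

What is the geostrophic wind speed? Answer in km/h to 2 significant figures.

7.3 km/h

Coriolis parameter at 36°S:
f = 2Ω sin φ = 2 × 7.29×10⁻⁵ × sin 36° = 8.57×10⁻⁵ s⁻¹
Pressure gradient: |∂P/∂n| = 100 Pa / 612000 m = 1.63×10⁻⁴ Pa/m
Geostrophic balance (pressure-gradient force = Coriolis force):
V_g = (1/(fρ)) |∂P/∂n| = 1.63×10⁻⁴ / (8.57×10⁻⁵ × 0.935) = 2.04 m/s
Converting: 2.04 m/s × 3.6 = 7.3 km/h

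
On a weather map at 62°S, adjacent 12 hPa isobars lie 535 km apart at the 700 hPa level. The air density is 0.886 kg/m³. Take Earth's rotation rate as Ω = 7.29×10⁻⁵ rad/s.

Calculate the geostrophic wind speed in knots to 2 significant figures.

38 knots

Coriolis parameter at 62°S:
f = 2Ω sin φ = 2 × 7.29×10⁻⁵ × sin 62° = 1.29×10⁻⁴ s⁻¹
Pressure gradient: |∂P/∂n| = 1200 Pa / 535000 m = 2.24×10⁻³ Pa/m
Geostrophic balance (pressure-gradient force = Coriolis force):
V_g = (1/(fρ)) |∂P/∂n| = 2.24×10⁻³ / (1.29×10⁻⁴ × 0.886) = 19.7 m/s
Converting: 19.7 m/s × 1.944 = 38 knots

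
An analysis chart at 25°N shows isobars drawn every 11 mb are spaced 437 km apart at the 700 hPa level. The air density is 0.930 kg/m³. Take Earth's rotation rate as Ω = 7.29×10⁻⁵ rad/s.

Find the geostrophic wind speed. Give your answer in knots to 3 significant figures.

85.4 knots

Coriolis parameter at 25°N:
f = 2Ω sin φ = 2 × 7.29×10⁻⁵ × sin 25° = 6.16×10⁻⁵ s⁻¹
Pressure gradient: |∂P/∂n| = 1100 Pa / 437000 m = 2.52×10⁻³ Pa/m
Geostrophic balance (pressure-gradient force = Coriolis force):
V_g = (1/(fρ)) |∂P/∂n| = 2.52×10⁻³ / (6.16×10⁻⁵ × 0.930) = 43.9 m/s
Converting: 43.9 m/s × 1.944 = 85.4 knots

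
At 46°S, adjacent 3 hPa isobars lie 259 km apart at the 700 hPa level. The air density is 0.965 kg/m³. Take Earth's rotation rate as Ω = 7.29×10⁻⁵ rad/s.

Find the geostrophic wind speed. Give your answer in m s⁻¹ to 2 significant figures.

11 m s⁻¹

Coriolis parameter at 46°S:
f = 2Ω sin φ = 2 × 7.29×10⁻⁵ × sin 46° = 1.05×10⁻⁴ s⁻¹
Pressure gradient: |∂P/∂n| = 300 Pa / 259000 m = 1.16×10⁻³ Pa/m
Geostrophic balance (pressure-gradient force = Coriolis force):
V_g = (1/(fρ)) |∂P/∂n| = 1.16×10⁻³ / (1.05×10⁻⁴ × 0.965) = 11.4 m/s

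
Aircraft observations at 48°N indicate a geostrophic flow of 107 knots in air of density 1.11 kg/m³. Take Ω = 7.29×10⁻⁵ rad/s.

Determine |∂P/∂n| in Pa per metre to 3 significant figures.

Coriolis parameter at 48°N:
f = 2Ω sin φ = 2 × 7.29×10⁻⁵ × sin 48° = 1.08×10⁻⁴ s⁻¹
Wind speed in SI: 107 knots = 55.0 m/s
Geostrophic balance rearranged: |∂P/∂n| = f ρ V_g
|∂P/∂n| = 1.08×10⁻⁴ × 1.11 × 55.0 = 6.62×10⁻³ Pa/m

6.62×10⁻³ Pa/m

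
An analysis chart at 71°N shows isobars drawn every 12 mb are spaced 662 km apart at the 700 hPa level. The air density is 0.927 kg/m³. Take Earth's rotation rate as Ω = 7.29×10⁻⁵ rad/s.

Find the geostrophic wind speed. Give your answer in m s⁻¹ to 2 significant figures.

14 m s⁻¹

Coriolis parameter at 71°N:
f = 2Ω sin φ = 2 × 7.29×10⁻⁵ × sin 71° = 1.38×10⁻⁴ s⁻¹
Pressure gradient: |∂P/∂n| = 1200 Pa / 662000 m = 1.81×10⁻³ Pa/m
Geostrophic balance (pressure-gradient force = Coriolis force):
V_g = (1/(fρ)) |∂P/∂n| = 1.81×10⁻³ / (1.38×10⁻⁴ × 0.927) = 14.2 m/s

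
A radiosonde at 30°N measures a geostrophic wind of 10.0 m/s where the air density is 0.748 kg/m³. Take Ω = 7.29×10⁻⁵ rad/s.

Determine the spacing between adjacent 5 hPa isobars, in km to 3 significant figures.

917 km

Coriolis parameter at 30°N:
f = 2Ω sin φ = 2 × 7.29×10⁻⁵ × sin 30° = 7.29×10⁻⁵ s⁻¹
Geostrophic balance rearranged: |∂P/∂n| = f ρ V_g
|∂P/∂n| = 7.29×10⁻⁵ × 0.748 × 10.0 = 5.45×10⁻⁴ Pa/m
Isobar spacing: Δn = ΔP/|∂P/∂n| = 500 Pa / 5.45×10⁻⁴ Pa/m = 916940 m ≈ 917 km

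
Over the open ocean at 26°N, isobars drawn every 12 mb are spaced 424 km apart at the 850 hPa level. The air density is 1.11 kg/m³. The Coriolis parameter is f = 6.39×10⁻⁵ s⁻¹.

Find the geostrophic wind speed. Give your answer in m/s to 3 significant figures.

Pressure gradient: |∂P/∂n| = 1200 Pa / 424000 m = 2.83×10⁻³ Pa/m
Geostrophic balance (pressure-gradient force = Coriolis force):
V_g = (1/(fρ)) |∂P/∂n| = 2.83×10⁻³ / (6.39×10⁻⁵ × 1.11) = 39.9 m/s

39.9 m/s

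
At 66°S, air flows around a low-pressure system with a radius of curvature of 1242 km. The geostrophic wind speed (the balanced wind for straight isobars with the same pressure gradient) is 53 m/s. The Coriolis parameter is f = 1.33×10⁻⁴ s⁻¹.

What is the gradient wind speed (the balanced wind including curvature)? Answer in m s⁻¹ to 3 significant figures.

Around a low, centrifugal force acts outward with Coriolis, so pressure-gradient force balances both:
(1/ρ)|∂P/∂n| = fV + V²/R  →  V² + fR·V − fR·V_g = 0
With fR = 1.33×10⁻⁴ × 1242×10³ m = 165 m/s:
V = [−fR + √((fR)² + 4 fR V_g)]/2 = [−165 + √(165² + 4×165×53)]/2 = 42.2 m/s
Subgeostrophic (V < V_g = 53 m/s), as expected around a low.

42.2 m s⁻¹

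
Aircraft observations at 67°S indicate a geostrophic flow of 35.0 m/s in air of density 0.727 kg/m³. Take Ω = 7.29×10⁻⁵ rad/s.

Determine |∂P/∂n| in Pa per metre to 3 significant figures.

Coriolis parameter at 67°S:
f = 2Ω sin φ = 2 × 7.29×10⁻⁵ × sin 67° = 1.34×10⁻⁴ s⁻¹
Geostrophic balance rearranged: |∂P/∂n| = f ρ V_g
|∂P/∂n| = 1.34×10⁻⁴ × 0.727 × 35.0 = 3.41×10⁻³ Pa/m

3.41×10⁻³ Pa/m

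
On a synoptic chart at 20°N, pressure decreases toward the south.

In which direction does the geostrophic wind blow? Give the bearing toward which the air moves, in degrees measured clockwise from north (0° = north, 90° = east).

270°

The pressure-gradient force points toward the south (bearing 180°).
Geostrophic balance: in the Northern Hemisphere the Coriolis force deflects motion to the right, so the geostrophic wind blows 90° to the right of the pressure-gradient force (low pressure on the left).
Rotating 180° by 90° clockwise gives 270° — the wind blows toward the west.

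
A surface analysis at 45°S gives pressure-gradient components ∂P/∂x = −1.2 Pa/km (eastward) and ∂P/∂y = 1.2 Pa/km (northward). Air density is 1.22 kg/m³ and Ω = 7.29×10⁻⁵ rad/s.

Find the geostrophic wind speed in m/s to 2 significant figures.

13 m/s

Coriolis parameter at 45°S:
f = 2Ω sin φ = 2 × 7.29×10⁻⁵ × sin 45° = 1.03×10⁻⁴ s⁻¹
In the Southern Hemisphere f is negative: f = −1.03×10⁻⁴ s⁻¹.
Component geostrophic relations (x east, y north):
u_g = −(1/(fρ)) ∂P/∂y,  v_g = (1/(fρ)) ∂P/∂x
u_g = −(1.2×10⁻³)/(−1.03×10⁻⁴ × 1.22) = 9.54 m/s;  v_g = (−1.2×10⁻³)/(−1.03×10⁻⁴ × 1.22) = 9.54 m/s
|V_g| = √(u_g² + v_g²) = 13.5 m/s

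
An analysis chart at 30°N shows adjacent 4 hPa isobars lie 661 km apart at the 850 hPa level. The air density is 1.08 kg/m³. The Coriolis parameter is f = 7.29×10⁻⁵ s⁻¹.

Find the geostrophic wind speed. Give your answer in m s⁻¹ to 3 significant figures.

7.69 m s⁻¹

Pressure gradient: |∂P/∂n| = 400 Pa / 661000 m = 6.05×10⁻⁴ Pa/m
Geostrophic balance (pressure-gradient force = Coriolis force):
V_g = (1/(fρ)) |∂P/∂n| = 6.05×10⁻⁴ / (7.29×10⁻⁵ × 1.08) = 7.69 m/s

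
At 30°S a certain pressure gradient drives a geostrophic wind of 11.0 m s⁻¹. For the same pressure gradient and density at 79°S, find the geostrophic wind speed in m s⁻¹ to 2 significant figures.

With the same pressure gradient and density, V_g ∝ 1/f ∝ 1/sin φ.
V₂ = V₁ · sin φ₁ / sin φ₂ = 11.0 × sin 30° / sin 79°
V₂ = 11.0 × 0.5000/0.9816 = 5.6 m s⁻¹

5.6 m s⁻¹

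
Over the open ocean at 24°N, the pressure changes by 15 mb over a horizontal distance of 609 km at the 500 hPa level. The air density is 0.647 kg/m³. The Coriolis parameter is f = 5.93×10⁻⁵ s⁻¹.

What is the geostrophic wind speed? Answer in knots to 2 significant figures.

120 knots

Pressure gradient: |∂P/∂n| = 1500 Pa / 609000 m = 2.46×10⁻³ Pa/m
Geostrophic balance (pressure-gradient force = Coriolis force):
V_g = (1/(fρ)) |∂P/∂n| = 2.46×10⁻³ / (5.93×10⁻⁵ × 0.647) = 64.2 m/s
Converting: 64.2 m/s × 1.944 = 120 knots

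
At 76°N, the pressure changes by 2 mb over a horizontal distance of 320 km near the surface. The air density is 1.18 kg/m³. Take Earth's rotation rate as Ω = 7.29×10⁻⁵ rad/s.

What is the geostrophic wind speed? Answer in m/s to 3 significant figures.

Coriolis parameter at 76°N:
f = 2Ω sin φ = 2 × 7.29×10⁻⁵ × sin 76° = 1.41×10⁻⁴ s⁻¹
Pressure gradient: |∂P/∂n| = 200 Pa / 320000 m = 6.25×10⁻⁴ Pa/m
Geostrophic balance (pressure-gradient force = Coriolis force):
V_g = (1/(fρ)) |∂P/∂n| = 6.25×10⁻⁴ / (1.41×10⁻⁴ × 1.18) = 3.74 m/s

3.74 m/s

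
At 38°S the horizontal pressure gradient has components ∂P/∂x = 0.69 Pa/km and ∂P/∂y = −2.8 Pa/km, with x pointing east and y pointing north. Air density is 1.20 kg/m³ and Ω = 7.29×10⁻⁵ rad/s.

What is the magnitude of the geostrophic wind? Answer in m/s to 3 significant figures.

26.8 m/s

Coriolis parameter at 38°S:
f = 2Ω sin φ = 2 × 7.29×10⁻⁵ × sin 38° = 8.98×10⁻⁵ s⁻¹
In the Southern Hemisphere f is negative: f = −8.98×10⁻⁵ s⁻¹.
Component geostrophic relations (x east, y north):
u_g = −(1/(fρ)) ∂P/∂y,  v_g = (1/(fρ)) ∂P/∂x
u_g = −(−2.8×10⁻³)/(−8.98×10⁻⁵ × 1.20) = −26.0 m/s;  v_g = (0.69×10⁻³)/(−8.98×10⁻⁵ × 1.20) = −6.41 m/s
|V_g| = √(u_g² + v_g²) = 26.8 m/s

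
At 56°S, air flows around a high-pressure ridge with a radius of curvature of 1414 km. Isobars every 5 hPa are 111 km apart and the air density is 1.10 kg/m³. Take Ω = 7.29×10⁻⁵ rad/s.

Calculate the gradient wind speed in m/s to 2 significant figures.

Coriolis parameter at 56°S:
f = 2Ω sin φ = 2 × 7.29×10⁻⁵ × sin 56° = 1.21×10⁻⁴ s⁻¹
Pressure gradient: |∂P/∂n| = 500 Pa / 111000 m = 4.50×10⁻³ Pa/m
Geostrophic speed: V_g = |∂P/∂n|/(fρ) = 4.50×10⁻³/(1.21×10⁻⁴ × 1.10) = 33.9 m/s
Around a high, pressure-gradient force acts outward with centrifugal, so Coriolis balances both:
fV = (1/ρ)|∂P/∂n| + V²/R  →  V² − fR·V + fR·V_g = 0
With fR = 1.21×10⁻⁴ × 1414×10³ m = 171 m/s:
V = [fR − √((fR)² − 4 fR V_g)]/2 = [171 − √(171² − 4×171×33.9)]/2 = 46.6 m/s
Supergeostrophic (V > V_g = 33.9 m/s), as expected around a high.

47 m/s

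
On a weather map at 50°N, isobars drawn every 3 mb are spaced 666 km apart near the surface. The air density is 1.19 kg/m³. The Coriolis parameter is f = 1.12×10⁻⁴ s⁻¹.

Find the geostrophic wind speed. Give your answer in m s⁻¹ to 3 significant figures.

Pressure gradient: |∂P/∂n| = 300 Pa / 666000 m = 4.50×10⁻⁴ Pa/m
Geostrophic balance (pressure-gradient force = Coriolis force):
V_g = (1/(fρ)) |∂P/∂n| = 4.50×10⁻⁴ / (1.12×10⁻⁴ × 1.19) = 3.38 m/s

3.38 m s⁻¹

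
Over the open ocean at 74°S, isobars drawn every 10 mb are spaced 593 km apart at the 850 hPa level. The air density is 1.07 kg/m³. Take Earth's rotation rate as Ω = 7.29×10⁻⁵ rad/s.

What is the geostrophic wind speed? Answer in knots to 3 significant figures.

Coriolis parameter at 74°S:
f = 2Ω sin φ = 2 × 7.29×10⁻⁵ × sin 74° = 1.40×10⁻⁴ s⁻¹
Pressure gradient: |∂P/∂n| = 1000 Pa / 593000 m = 1.69×10⁻³ Pa/m
Geostrophic balance (pressure-gradient force = Coriolis force):
V_g = (1/(fρ)) |∂P/∂n| = 1.69×10⁻³ / (1.40×10⁻⁴ × 1.07) = 11.2 m/s
Converting: 11.2 m/s × 1.944 = 21.9 knots

21.9 knots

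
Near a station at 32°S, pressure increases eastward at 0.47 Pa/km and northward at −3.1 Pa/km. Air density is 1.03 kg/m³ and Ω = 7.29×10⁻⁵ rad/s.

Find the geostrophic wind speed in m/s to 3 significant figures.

Coriolis parameter at 32°S:
f = 2Ω sin φ = 2 × 7.29×10⁻⁵ × sin 32° = 7.73×10⁻⁵ s⁻¹
In the Southern Hemisphere f is negative: f = −7.73×10⁻⁵ s⁻¹.
Component geostrophic relations (x east, y north):
u_g = −(1/(fρ)) ∂P/∂y,  v_g = (1/(fρ)) ∂P/∂x
u_g = −(−3.1×10⁻³)/(−7.73×10⁻⁵ × 1.03) = −39.0 m/s;  v_g = (0.47×10⁻³)/(−7.73×10⁻⁵ × 1.03) = −5.91 m/s
|V_g| = √(u_g² + v_g²) = 39.4 m/s

39.4 m/s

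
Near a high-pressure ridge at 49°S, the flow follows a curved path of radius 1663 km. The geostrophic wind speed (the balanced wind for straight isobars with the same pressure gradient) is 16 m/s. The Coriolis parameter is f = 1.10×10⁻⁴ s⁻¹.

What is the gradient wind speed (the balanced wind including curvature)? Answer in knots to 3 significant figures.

Around a high, pressure-gradient force acts outward with centrifugal, so Coriolis balances both:
fV = (1/ρ)|∂P/∂n| + V²/R  →  V² − fR·V + fR·V_g = 0
With fR = 1.10×10⁻⁴ × 1663×10³ m = 183 m/s:
V = [fR − √((fR)² − 4 fR V_g)]/2 = [183 − √(183² − 4×183×16)]/2 = 17.7 m/s
Supergeostrophic (V > V_g = 16 m/s), as expected around a high.
Converting: 17.7 m/s × 1.944 = 34.4 knots

34.4 knots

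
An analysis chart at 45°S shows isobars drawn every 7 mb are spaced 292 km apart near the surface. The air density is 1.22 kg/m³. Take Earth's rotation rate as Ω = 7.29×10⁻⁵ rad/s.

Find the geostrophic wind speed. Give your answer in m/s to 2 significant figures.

Coriolis parameter at 45°S:
f = 2Ω sin φ = 2 × 7.29×10⁻⁵ × sin 45° = 1.03×10⁻⁴ s⁻¹
Pressure gradient: |∂P/∂n| = 700 Pa / 292000 m = 2.40×10⁻³ Pa/m
Geostrophic balance (pressure-gradient force = Coriolis force):
V_g = (1/(fρ)) |∂P/∂n| = 2.40×10⁻³ / (1.03×10⁻⁴ × 1.22) = 19.1 m/s

19 m/s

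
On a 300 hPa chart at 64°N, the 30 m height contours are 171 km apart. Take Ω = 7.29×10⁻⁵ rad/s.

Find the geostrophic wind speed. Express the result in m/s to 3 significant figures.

13.1 m/s

Coriolis parameter at 64°N:
f = 2Ω sin φ = 2 × 7.29×10⁻⁵ × sin 64° = 1.31×10⁻⁴ s⁻¹
Height gradient: |∂Z/∂n| = 30 m / 171000 m = 1.75×10⁻⁴
On a pressure surface, geostrophic balance gives V_g = (g/f)|∂Z/∂n|:
V_g = 9.81 × 1.75×10⁻⁴ / 1.31×10⁻⁴ = 13.1 m/s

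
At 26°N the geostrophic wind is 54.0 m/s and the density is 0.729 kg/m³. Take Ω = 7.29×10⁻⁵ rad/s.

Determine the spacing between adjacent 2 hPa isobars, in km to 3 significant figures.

Coriolis parameter at 26°N:
f = 2Ω sin φ = 2 × 7.29×10⁻⁵ × sin 26° = 6.39×10⁻⁵ s⁻¹
Geostrophic balance rearranged: |∂P/∂n| = f ρ V_g
|∂P/∂n| = 6.39×10⁻⁵ × 0.729 × 54.0 = 2.52×10⁻³ Pa/m
Isobar spacing: Δn = ΔP/|∂P/∂n| = 200 Pa / 2.52×10⁻³ Pa/m = 79489 m ≈ 79.5 km

79.5 km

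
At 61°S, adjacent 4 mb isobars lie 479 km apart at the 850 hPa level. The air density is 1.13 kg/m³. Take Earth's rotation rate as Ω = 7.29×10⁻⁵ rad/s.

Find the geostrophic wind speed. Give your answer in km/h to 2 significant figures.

Coriolis parameter at 61°S:
f = 2Ω sin φ = 2 × 7.29×10⁻⁵ × sin 61° = 1.28×10⁻⁴ s⁻¹
Pressure gradient: |∂P/∂n| = 400 Pa / 479000 m = 8.35×10⁻⁴ Pa/m
Geostrophic balance (pressure-gradient force = Coriolis force):
V_g = (1/(fρ)) |∂P/∂n| = 8.35×10⁻⁴ / (1.28×10⁻⁴ × 1.13) = 5.80 m/s
Converting: 5.80 m/s × 3.6 = 21 km/h

21 km/h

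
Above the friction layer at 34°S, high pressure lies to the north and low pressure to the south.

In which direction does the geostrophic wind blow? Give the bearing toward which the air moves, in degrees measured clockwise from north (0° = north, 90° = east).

The pressure-gradient force points toward the south (bearing 180°).
Geostrophic balance: in the Southern Hemisphere the Coriolis force deflects motion to the left, so the geostrophic wind blows 90° to the left of the pressure-gradient force (low pressure on the right).
Rotating 180° by 90° counterclockwise gives 090° — the wind blows toward the east.

090°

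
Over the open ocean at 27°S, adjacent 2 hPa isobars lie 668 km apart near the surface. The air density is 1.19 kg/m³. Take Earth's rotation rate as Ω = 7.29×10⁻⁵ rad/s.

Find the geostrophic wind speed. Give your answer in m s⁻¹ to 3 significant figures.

3.80 m s⁻¹

Coriolis parameter at 27°S:
f = 2Ω sin φ = 2 × 7.29×10⁻⁵ × sin 27° = 6.62×10⁻⁵ s⁻¹
Pressure gradient: |∂P/∂n| = 200 Pa / 668000 m = 2.99×10⁻⁴ Pa/m
Geostrophic balance (pressure-gradient force = Coriolis force):
V_g = (1/(fρ)) |∂P/∂n| = 2.99×10⁻⁴ / (6.62×10⁻⁵ × 1.19) = 3.80 m/s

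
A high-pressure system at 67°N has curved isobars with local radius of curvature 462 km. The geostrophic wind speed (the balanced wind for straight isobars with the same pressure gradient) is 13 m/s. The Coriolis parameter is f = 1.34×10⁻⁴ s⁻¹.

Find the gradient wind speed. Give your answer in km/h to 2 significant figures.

Around a high, pressure-gradient force acts outward with centrifugal, so Coriolis balances both:
fV = (1/ρ)|∂P/∂n| + V²/R  →  V² − fR·V + fR·V_g = 0
With fR = 1.34×10⁻⁴ × 462×10³ m = 61.9 m/s:
V = [fR − √((fR)² − 4 fR V_g)]/2 = [61.9 − √(61.9² − 4×61.9×13)]/2 = 18.6 m/s
Supergeostrophic (V > V_g = 13 m/s), as expected around a high.
Converting: 18.6 m/s × 3.6 = 67 km/h

67 km/h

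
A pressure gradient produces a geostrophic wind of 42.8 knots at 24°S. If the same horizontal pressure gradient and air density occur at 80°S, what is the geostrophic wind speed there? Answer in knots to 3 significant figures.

17.7 knots

With the same pressure gradient and density, V_g ∝ 1/f ∝ 1/sin φ.
V₂ = V₁ · sin φ₁ / sin φ₂ = 42.8 × sin 24° / sin 80°
V₂ = 42.8 × 0.4067/0.9848 = 17.7 knots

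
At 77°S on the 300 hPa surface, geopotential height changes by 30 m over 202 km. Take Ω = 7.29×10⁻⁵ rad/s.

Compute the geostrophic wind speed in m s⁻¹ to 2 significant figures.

10 m s⁻¹

Coriolis parameter at 77°S:
f = 2Ω sin φ = 2 × 7.29×10⁻⁵ × sin 77° = 1.42×10⁻⁴ s⁻¹
Height gradient: |∂Z/∂n| = 30 m / 202000 m = 1.49×10⁻⁴
On a pressure surface, geostrophic balance gives V_g = (g/f)|∂Z/∂n|:
V_g = 9.81 × 1.49×10⁻⁴ / 1.42×10⁻⁴ = 10.3 m/s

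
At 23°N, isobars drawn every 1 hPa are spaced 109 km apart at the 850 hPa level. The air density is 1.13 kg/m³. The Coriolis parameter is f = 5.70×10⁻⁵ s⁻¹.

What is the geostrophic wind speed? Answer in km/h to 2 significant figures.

51 km/h

Pressure gradient: |∂P/∂n| = 100 Pa / 109000 m = 9.17×10⁻⁴ Pa/m
Geostrophic balance (pressure-gradient force = Coriolis force):
V_g = (1/(fρ)) |∂P/∂n| = 9.17×10⁻⁴ / (5.70×10⁻⁵ × 1.13) = 14.2 m/s
Converting: 14.2 m/s × 3.6 = 51 km/h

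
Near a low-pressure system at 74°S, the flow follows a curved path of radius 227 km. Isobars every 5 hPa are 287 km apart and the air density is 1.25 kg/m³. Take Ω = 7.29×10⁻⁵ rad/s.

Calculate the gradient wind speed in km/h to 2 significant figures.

29 km/h

Coriolis parameter at 74°S:
f = 2Ω sin φ = 2 × 7.29×10⁻⁵ × sin 74° = 1.40×10⁻⁴ s⁻¹
Pressure gradient: |∂P/∂n| = 500 Pa / 287000 m = 1.74×10⁻³ Pa/m
Geostrophic speed: V_g = |∂P/∂n|/(fρ) = 1.74×10⁻³/(1.40×10⁻⁴ × 1.25) = 9.94 m/s
Around a low, centrifugal force acts outward with Coriolis, so pressure-gradient force balances both:
(1/ρ)|∂P/∂n| = fV + V²/R  →  V² + fR·V − fR·V_g = 0
With fR = 1.40×10⁻⁴ × 227×10³ m = 31.8 m/s:
V = [−fR + √((fR)² + 4 fR V_g)]/2 = [−31.8 + √(31.8² + 4×31.8×9.94)]/2 = 7.96 m/s
Subgeostrophic (V < V_g = 9.94 m/s), as expected around a low.
Converting: 7.96 m/s × 3.6 = 29 km/h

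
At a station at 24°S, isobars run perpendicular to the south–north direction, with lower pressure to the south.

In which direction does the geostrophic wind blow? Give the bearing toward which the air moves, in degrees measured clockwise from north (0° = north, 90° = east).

090°

The pressure-gradient force points toward the south (bearing 180°).
Geostrophic balance: in the Southern Hemisphere the Coriolis force deflects motion to the left, so the geostrophic wind blows 90° to the left of the pressure-gradient force (low pressure on the right).
Rotating 180° by 90° counterclockwise gives 090° — the wind blows toward the east.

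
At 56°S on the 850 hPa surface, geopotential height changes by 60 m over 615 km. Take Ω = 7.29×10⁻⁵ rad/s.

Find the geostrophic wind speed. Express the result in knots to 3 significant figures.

Coriolis parameter at 56°S:
f = 2Ω sin φ = 2 × 7.29×10⁻⁵ × sin 56° = 1.21×10⁻⁴ s⁻¹
Height gradient: |∂Z/∂n| = 60 m / 615000 m = 9.76×10⁻⁵
On a pressure surface, geostrophic balance gives V_g = (g/f)|∂Z/∂n|:
V_g = 9.81 × 9.76×10⁻⁵ / 1.21×10⁻⁴ = 7.92 m/s
Converting: 7.92 m/s × 1.944 = 15.4 knots

15.4 knots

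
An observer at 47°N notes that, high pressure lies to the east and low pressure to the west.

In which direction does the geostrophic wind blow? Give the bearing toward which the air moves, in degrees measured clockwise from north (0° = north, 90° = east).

000°

The pressure-gradient force points toward the west (bearing 270°).
Geostrophic balance: in the Northern Hemisphere the Coriolis force deflects motion to the right, so the geostrophic wind blows 90° to the right of the pressure-gradient force (low pressure on the left).
Rotating 270° by 90° clockwise gives 000° — the wind blows toward the north.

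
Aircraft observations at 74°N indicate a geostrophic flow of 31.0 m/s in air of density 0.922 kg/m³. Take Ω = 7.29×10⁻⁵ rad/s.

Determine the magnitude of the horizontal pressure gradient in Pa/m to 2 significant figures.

4.0×10⁻³ Pa/m

Coriolis parameter at 74°N:
f = 2Ω sin φ = 2 × 7.29×10⁻⁵ × sin 74° = 1.40×10⁻⁴ s⁻¹
Geostrophic balance rearranged: |∂P/∂n| = f ρ V_g
|∂P/∂n| = 1.40×10⁻⁴ × 0.922 × 31.0 = 4.01×10⁻³ Pa/m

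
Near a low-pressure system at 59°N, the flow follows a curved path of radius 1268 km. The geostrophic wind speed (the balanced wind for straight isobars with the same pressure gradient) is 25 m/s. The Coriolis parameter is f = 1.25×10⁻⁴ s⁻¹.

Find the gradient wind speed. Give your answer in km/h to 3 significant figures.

Around a low, centrifugal force acts outward with Coriolis, so pressure-gradient force balances both:
(1/ρ)|∂P/∂n| = fV + V²/R  →  V² + fR·V − fR·V_g = 0
With fR = 1.25×10⁻⁴ × 1268×10³ m = 158 m/s:
V = [−fR + √((fR)² + 4 fR V_g)]/2 = [−158 + √(158² + 4×158×25)]/2 = 22 m/s
Subgeostrophic (V < V_g = 25 m/s), as expected around a low.
Converting: 22 m/s × 3.6 = 79.0 km/h

79.0 km/h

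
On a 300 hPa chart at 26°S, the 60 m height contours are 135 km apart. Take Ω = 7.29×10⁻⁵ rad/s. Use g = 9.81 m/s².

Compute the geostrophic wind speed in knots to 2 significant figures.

130 knots

Coriolis parameter at 26°S:
f = 2Ω sin φ = 2 × 7.29×10⁻⁵ × sin 26° = 6.39×10⁻⁵ s⁻¹
Height gradient: |∂Z/∂n| = 60 m / 135000 m = 4.44×10⁻⁴
On a pressure surface, geostrophic balance gives V_g = (g/f)|∂Z/∂n|:
V_g = 9.81 × 4.44×10⁻⁴ / 6.39×10⁻⁵ = 68.2 m/s
Converting: 68.2 m/s × 1.944 = 130 knots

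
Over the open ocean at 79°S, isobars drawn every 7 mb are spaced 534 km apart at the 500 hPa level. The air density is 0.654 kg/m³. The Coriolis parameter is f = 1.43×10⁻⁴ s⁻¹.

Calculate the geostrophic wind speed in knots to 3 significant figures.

Pressure gradient: |∂P/∂n| = 700 Pa / 534000 m = 1.31×10⁻³ Pa/m
Geostrophic balance (pressure-gradient force = Coriolis force):
V_g = (1/(fρ)) |∂P/∂n| = 1.31×10⁻³ / (1.43×10⁻⁴ × 0.654) = 14.0 m/s
Converting: 14.0 m/s × 1.944 = 27.2 knots

27.2 knots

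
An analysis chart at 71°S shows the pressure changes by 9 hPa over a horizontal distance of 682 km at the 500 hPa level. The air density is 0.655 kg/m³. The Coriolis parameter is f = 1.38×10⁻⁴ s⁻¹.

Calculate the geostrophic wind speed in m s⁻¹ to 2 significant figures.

15 m s⁻¹

Pressure gradient: |∂P/∂n| = 900 Pa / 682000 m = 1.32×10⁻³ Pa/m
Geostrophic balance (pressure-gradient force = Coriolis force):
V_g = (1/(fρ)) |∂P/∂n| = 1.32×10⁻³ / (1.38×10⁻⁴ × 0.655) = 14.6 m/s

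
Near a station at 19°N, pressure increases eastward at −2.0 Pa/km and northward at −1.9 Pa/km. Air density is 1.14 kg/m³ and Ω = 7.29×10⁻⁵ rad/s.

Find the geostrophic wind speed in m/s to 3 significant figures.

51.0 m/s

Coriolis parameter at 19°N:
f = 2Ω sin φ = 2 × 7.29×10⁻⁵ × sin 19° = 4.75×10⁻⁵ s⁻¹
Component geostrophic relations (x east, y north):
u_g = −(1/(fρ)) ∂P/∂y,  v_g = (1/(fρ)) ∂P/∂x
u_g = −(−1.9×10⁻³)/(4.75×10⁻⁵ × 1.14) = 35.1 m/s;  v_g = (−2.0×10⁻³)/(4.75×10⁻⁵ × 1.14) = −37.0 m/s
|V_g| = √(u_g² + v_g²) = 51.0 m/s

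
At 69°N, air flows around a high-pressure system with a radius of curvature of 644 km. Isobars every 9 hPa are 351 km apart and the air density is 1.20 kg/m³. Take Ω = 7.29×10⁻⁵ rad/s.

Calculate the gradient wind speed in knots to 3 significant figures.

39.8 knots

Coriolis parameter at 69°N:
f = 2Ω sin φ = 2 × 7.29×10⁻⁵ × sin 69° = 1.36×10⁻⁴ s⁻¹
Pressure gradient: |∂P/∂n| = 900 Pa / 351000 m = 2.56×10⁻³ Pa/m
Geostrophic speed: V_g = |∂P/∂n|/(fρ) = 2.56×10⁻³/(1.36×10⁻⁴ × 1.20) = 15.7 m/s
Around a high, pressure-gradient force acts outward with centrifugal, so Coriolis balances both:
fV = (1/ρ)|∂P/∂n| + V²/R  →  V² − fR·V + fR·V_g = 0
With fR = 1.36×10⁻⁴ × 644×10³ m = 87.7 m/s:
V = [fR − √((fR)² − 4 fR V_g)]/2 = [87.7 − √(87.7² − 4×87.7×15.7)]/2 = 20.5 m/s
Supergeostrophic (V > V_g = 15.7 m/s), as expected around a high.
Converting: 20.5 m/s × 1.944 = 39.8 knots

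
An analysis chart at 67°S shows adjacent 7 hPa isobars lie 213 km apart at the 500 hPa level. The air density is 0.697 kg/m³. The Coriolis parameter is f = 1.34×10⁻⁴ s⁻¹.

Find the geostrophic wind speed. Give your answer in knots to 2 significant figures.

68 knots

Pressure gradient: |∂P/∂n| = 700 Pa / 213000 m = 3.29×10⁻³ Pa/m
Geostrophic balance (pressure-gradient force = Coriolis force):
V_g = (1/(fρ)) |∂P/∂n| = 3.29×10⁻³ / (1.34×10⁻⁴ × 0.697) = 35.2 m/s
Converting: 35.2 m/s × 1.944 = 68 knots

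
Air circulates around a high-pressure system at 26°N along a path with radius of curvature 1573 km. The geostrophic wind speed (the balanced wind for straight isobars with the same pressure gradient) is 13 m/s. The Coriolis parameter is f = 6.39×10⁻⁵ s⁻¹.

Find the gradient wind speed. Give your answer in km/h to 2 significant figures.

Around a high, pressure-gradient force acts outward with centrifugal, so Coriolis balances both:
fV = (1/ρ)|∂P/∂n| + V²/R  →  V² − fR·V + fR·V_g = 0
With fR = 6.39×10⁻⁵ × 1573×10³ m = 101 m/s:
V = [fR − √((fR)² − 4 fR V_g)]/2 = [101 − √(101² − 4×101×13)]/2 = 15.3 m/s
Supergeostrophic (V > V_g = 13 m/s), as expected around a high.
Converting: 15.3 m/s × 3.6 = 55 km/h

55 km/h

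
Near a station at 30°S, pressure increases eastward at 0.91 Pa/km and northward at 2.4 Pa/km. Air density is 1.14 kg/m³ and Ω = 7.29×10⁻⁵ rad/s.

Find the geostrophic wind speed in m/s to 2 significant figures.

Coriolis parameter at 30°S:
f = 2Ω sin φ = 2 × 7.29×10⁻⁵ × sin 30° = 7.29×10⁻⁵ s⁻¹
In the Southern Hemisphere f is negative: f = −7.29×10⁻⁵ s⁻¹.
Component geostrophic relations (x east, y north):
u_g = −(1/(fρ)) ∂P/∂y,  v_g = (1/(fρ)) ∂P/∂x
u_g = −(2.4×10⁻³)/(−7.29×10⁻⁵ × 1.14) = 28.9 m/s;  v_g = (0.91×10⁻³)/(−7.29×10⁻⁵ × 1.14) = −10.9 m/s
|V_g| = √(u_g² + v_g²) = 30.9 m/s

31 m/s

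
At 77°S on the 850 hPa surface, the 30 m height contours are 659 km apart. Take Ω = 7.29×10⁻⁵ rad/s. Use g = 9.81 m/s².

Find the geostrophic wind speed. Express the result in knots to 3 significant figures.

6.11 knots

Coriolis parameter at 77°S:
f = 2Ω sin φ = 2 × 7.29×10⁻⁵ × sin 77° = 1.42×10⁻⁴ s⁻¹
Height gradient: |∂Z/∂n| = 30 m / 659000 m = 4.55×10⁻⁵
On a pressure surface, geostrophic balance gives V_g = (g/f)|∂Z/∂n|:
V_g = 9.81 × 4.55×10⁻⁵ / 1.42×10⁻⁴ = 3.14 m/s
Converting: 3.14 m/s × 1.944 = 6.11 knots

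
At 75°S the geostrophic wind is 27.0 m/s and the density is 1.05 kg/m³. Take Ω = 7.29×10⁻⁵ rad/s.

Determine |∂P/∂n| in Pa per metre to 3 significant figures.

Coriolis parameter at 75°S:
f = 2Ω sin φ = 2 × 7.29×10⁻⁵ × sin 75° = 1.41×10⁻⁴ s⁻¹
Geostrophic balance rearranged: |∂P/∂n| = f ρ V_g
|∂P/∂n| = 1.41×10⁻⁴ × 1.05 × 27.0 = 3.99×10⁻³ Pa/m

3.99×10⁻³ Pa/m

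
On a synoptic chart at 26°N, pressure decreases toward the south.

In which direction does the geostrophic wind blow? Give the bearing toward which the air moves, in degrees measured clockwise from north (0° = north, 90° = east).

The pressure-gradient force points toward the south (bearing 180°).
Geostrophic balance: in the Northern Hemisphere the Coriolis force deflects motion to the right, so the geostrophic wind blows 90° to the right of the pressure-gradient force (low pressure on the left).
Rotating 180° by 90° clockwise gives 270° — the wind blows toward the west.

270°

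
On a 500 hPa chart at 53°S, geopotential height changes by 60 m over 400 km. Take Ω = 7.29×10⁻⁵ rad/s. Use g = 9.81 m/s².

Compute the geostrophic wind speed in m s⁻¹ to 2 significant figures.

13 m s⁻¹

Coriolis parameter at 53°S:
f = 2Ω sin φ = 2 × 7.29×10⁻⁵ × sin 53° = 1.16×10⁻⁴ s⁻¹
Height gradient: |∂Z/∂n| = 60 m / 400000 m = 1.50×10⁻⁴
On a pressure surface, geostrophic balance gives V_g = (g/f)|∂Z/∂n|:
V_g = 9.81 × 1.50×10⁻⁴ / 1.16×10⁻⁴ = 12.6 m/s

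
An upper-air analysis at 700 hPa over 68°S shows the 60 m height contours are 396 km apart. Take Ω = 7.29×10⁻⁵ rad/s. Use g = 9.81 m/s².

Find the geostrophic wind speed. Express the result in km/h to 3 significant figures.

Coriolis parameter at 68°S:
f = 2Ω sin φ = 2 × 7.29×10⁻⁵ × sin 68° = 1.35×10⁻⁴ s⁻¹
Height gradient: |∂Z/∂n| = 60 m / 396000 m = 1.52×10⁻⁴
On a pressure surface, geostrophic balance gives V_g = (g/f)|∂Z/∂n|:
V_g = 9.81 × 1.52×10⁻⁴ / 1.35×10⁻⁴ = 11.0 m/s
Converting: 11.0 m/s × 3.6 = 39.6 km/h

39.6 km/h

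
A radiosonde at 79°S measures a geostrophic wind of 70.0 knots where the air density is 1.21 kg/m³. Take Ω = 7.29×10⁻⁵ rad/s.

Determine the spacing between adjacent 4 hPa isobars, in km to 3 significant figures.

Coriolis parameter at 79°S:
f = 2Ω sin φ = 2 × 7.29×10⁻⁵ × sin 79° = 1.43×10⁻⁴ s⁻¹
Wind speed in SI: 70.0 knots = 36.0 m/s
Geostrophic balance rearranged: |∂P/∂n| = f ρ V_g
|∂P/∂n| = 1.43×10⁻⁴ × 1.21 × 36.0 = 6.24×10⁻³ Pa/m
Isobar spacing: Δn = ΔP/|∂P/∂n| = 400 Pa / 6.24×10⁻³ Pa/m = 64141 m ≈ 64.1 km

64.1 km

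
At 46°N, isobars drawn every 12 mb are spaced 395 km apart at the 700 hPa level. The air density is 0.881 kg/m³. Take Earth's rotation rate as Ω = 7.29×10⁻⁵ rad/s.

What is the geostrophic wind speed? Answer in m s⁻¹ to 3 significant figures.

Coriolis parameter at 46°N:
f = 2Ω sin φ = 2 × 7.29×10⁻⁵ × sin 46° = 1.05×10⁻⁴ s⁻¹
Pressure gradient: |∂P/∂n| = 1200 Pa / 395000 m = 3.04×10⁻³ Pa/m
Geostrophic balance (pressure-gradient force = Coriolis force):
V_g = (1/(fρ)) |∂P/∂n| = 3.04×10⁻³ / (1.05×10⁻⁴ × 0.881) = 32.9 m/s

32.9 m s⁻¹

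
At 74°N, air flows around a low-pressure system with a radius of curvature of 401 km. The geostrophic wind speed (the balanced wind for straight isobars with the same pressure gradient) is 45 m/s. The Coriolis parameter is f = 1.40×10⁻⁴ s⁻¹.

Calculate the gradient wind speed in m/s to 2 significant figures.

29 m/s

Around a low, centrifugal force acts outward with Coriolis, so pressure-gradient force balances both:
(1/ρ)|∂P/∂n| = fV + V²/R  →  V² + fR·V − fR·V_g = 0
With fR = 1.40×10⁻⁴ × 401×10³ m = 56.1 m/s:
V = [−fR + √((fR)² + 4 fR V_g)]/2 = [−56.1 + √(56.1² + 4×56.1×45)]/2 = 29.5 m/s
Subgeostrophic (V < V_g = 45 m/s), as expected around a low.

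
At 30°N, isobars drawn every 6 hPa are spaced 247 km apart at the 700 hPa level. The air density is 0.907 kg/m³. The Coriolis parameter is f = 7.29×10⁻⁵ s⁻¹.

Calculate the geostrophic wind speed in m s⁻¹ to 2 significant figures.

37 m s⁻¹

Pressure gradient: |∂P/∂n| = 600 Pa / 247000 m = 2.43×10⁻³ Pa/m
Geostrophic balance (pressure-gradient force = Coriolis force):
V_g = (1/(fρ)) |∂P/∂n| = 2.43×10⁻³ / (7.29×10⁻⁵ × 0.907) = 36.7 m/s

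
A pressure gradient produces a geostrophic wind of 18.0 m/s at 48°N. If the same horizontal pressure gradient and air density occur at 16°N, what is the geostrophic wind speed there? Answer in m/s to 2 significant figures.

With the same pressure gradient and density, V_g ∝ 1/f ∝ 1/sin φ.
V₂ = V₁ · sin φ₁ / sin φ₂ = 18.0 × sin 48° / sin 16°
V₂ = 18.0 × 0.7431/0.2756 = 49 m/s

49 m/s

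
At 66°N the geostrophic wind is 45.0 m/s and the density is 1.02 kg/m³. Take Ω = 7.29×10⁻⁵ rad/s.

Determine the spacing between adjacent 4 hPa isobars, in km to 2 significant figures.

Coriolis parameter at 66°N:
f = 2Ω sin φ = 2 × 7.29×10⁻⁵ × sin 66° = 1.33×10⁻⁴ s⁻¹
Geostrophic balance rearranged: |∂P/∂n| = f ρ V_g
|∂P/∂n| = 1.33×10⁻⁴ × 1.02 × 45.0 = 6.11×10⁻³ Pa/m
Isobar spacing: Δn = ΔP/|∂P/∂n| = 400 Pa / 6.11×10⁻³ Pa/m = 65427 m ≈ 65 km

65 km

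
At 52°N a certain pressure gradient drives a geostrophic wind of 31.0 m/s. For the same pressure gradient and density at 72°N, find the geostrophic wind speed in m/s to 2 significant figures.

26 m/s

With the same pressure gradient and density, V_g ∝ 1/f ∝ 1/sin φ.
V₂ = V₁ · sin φ₁ / sin φ₂ = 31.0 × sin 52° / sin 72°
V₂ = 31.0 × 0.7880/0.9511 = 26 m/s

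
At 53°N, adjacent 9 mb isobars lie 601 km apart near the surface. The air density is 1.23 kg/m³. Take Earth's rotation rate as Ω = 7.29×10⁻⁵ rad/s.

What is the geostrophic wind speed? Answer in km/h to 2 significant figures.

38 km/h

Coriolis parameter at 53°N:
f = 2Ω sin φ = 2 × 7.29×10⁻⁵ × sin 53° = 1.16×10⁻⁴ s⁻¹
Pressure gradient: |∂P/∂n| = 900 Pa / 601000 m = 1.50×10⁻³ Pa/m
Geostrophic balance (pressure-gradient force = Coriolis force):
V_g = (1/(fρ)) |∂P/∂n| = 1.50×10⁻³ / (1.16×10⁻⁴ × 1.23) = 10.5 m/s
Converting: 10.5 m/s × 3.6 = 38 km/h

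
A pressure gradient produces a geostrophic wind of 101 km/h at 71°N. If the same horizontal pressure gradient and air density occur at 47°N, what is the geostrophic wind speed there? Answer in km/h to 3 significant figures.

131 km/h

With the same pressure gradient and density, V_g ∝ 1/f ∝ 1/sin φ.
V₂ = V₁ · sin φ₁ / sin φ₂ = 101 × sin 71° / sin 47°
V₂ = 101 × 0.9455/0.7314 = 131 km/h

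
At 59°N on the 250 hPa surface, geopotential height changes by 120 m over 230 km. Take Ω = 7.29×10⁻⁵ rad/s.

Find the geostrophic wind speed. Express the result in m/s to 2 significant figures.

41 m/s

Coriolis parameter at 59°N:
f = 2Ω sin φ = 2 × 7.29×10⁻⁵ × sin 59° = 1.25×10⁻⁴ s⁻¹
Height gradient: |∂Z/∂n| = 120 m / 230000 m = 5.22×10⁻⁴
On a pressure surface, geostrophic balance gives V_g = (g/f)|∂Z/∂n|:
V_g = 9.81 × 5.22×10⁻⁴ / 1.25×10⁻⁴ = 41.0 m/s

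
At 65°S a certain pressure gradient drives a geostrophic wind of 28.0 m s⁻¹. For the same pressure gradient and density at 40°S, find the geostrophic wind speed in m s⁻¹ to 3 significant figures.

39.5 m s⁻¹

With the same pressure gradient and density, V_g ∝ 1/f ∝ 1/sin φ.
V₂ = V₁ · sin φ₁ / sin φ₂ = 28.0 × sin 65° / sin 40°
V₂ = 28.0 × 0.9063/0.6428 = 39.5 m s⁻¹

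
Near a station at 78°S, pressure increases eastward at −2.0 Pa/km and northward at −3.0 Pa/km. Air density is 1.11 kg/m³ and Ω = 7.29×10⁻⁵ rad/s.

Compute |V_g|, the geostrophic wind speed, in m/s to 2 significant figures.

Coriolis parameter at 78°S:
f = 2Ω sin φ = 2 × 7.29×10⁻⁵ × sin 78° = 1.43×10⁻⁴ s⁻¹
In the Southern Hemisphere f is negative: f = −1.43×10⁻⁴ s⁻¹.
Component geostrophic relations (x east, y north):
u_g = −(1/(fρ)) ∂P/∂y,  v_g = (1/(fρ)) ∂P/∂x
u_g = −(−3.0×10⁻³)/(−1.43×10⁻⁴ × 1.11) = −19.0 m/s;  v_g = (−2.0×10⁻³)/(−1.43×10⁻⁴ × 1.11) = 12.6 m/s
|V_g| = √(u_g² + v_g²) = 22.8 m/s

23 m/s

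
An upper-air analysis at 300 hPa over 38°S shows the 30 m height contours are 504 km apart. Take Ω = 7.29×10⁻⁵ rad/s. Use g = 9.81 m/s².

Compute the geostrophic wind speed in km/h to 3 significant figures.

23.4 km/h

Coriolis parameter at 38°S:
f = 2Ω sin φ = 2 × 7.29×10⁻⁵ × sin 38° = 8.98×10⁻⁵ s⁻¹
Height gradient: |∂Z/∂n| = 30 m / 504000 m = 5.95×10⁻⁵
On a pressure surface, geostrophic balance gives V_g = (g/f)|∂Z/∂n|:
V_g = 9.81 × 5.95×10⁻⁵ / 8.98×10⁻⁵ = 6.51 m/s
Converting: 6.51 m/s × 3.6 = 23.4 km/h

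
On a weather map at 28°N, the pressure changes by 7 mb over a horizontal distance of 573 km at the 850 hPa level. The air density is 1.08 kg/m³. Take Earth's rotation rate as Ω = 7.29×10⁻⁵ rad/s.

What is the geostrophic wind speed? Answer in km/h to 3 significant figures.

59.5 km/h

Coriolis parameter at 28°N:
f = 2Ω sin φ = 2 × 7.29×10⁻⁵ × sin 28° = 6.84×10⁻⁵ s⁻¹
Pressure gradient: |∂P/∂n| = 700 Pa / 573000 m = 1.22×10⁻³ Pa/m
Geostrophic balance (pressure-gradient force = Coriolis force):
V_g = (1/(fρ)) |∂P/∂n| = 1.22×10⁻³ / (6.84×10⁻⁵ × 1.08) = 16.5 m/s
Converting: 16.5 m/s × 3.6 = 59.5 km/h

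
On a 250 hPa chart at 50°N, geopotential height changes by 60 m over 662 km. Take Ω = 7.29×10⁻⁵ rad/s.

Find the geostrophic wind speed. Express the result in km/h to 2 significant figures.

Coriolis parameter at 50°N:
f = 2Ω sin φ = 2 × 7.29×10⁻⁵ × sin 50° = 1.12×10⁻⁴ s⁻¹
Height gradient: |∂Z/∂n| = 60 m / 662000 m = 9.06×10⁻⁵
On a pressure surface, geostrophic balance gives V_g = (g/f)|∂Z/∂n|:
V_g = 9.81 × 9.06×10⁻⁵ / 1.12×10⁻⁴ = 7.96 m/s
Converting: 7.96 m/s × 3.6 = 29 km/h

29 km/h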